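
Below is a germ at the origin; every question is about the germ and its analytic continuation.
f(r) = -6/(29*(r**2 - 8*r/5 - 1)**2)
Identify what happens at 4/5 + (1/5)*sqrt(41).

The denominator factor r**2 - 8*r/5 - 1 vanishes at 4/5 + (1/5)*sqrt(41) and appears to the power 2; the numerator there equals -6/29, nonzero, and no other factor vanishes.
Hence a pole whose order is the multiplicity, 2.

The point is a pole of order 2.


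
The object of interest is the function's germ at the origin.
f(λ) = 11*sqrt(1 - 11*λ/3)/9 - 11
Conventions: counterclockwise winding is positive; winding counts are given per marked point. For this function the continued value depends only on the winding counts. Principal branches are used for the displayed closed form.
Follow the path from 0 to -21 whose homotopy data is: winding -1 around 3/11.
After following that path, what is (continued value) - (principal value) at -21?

Continued minus principal equals -(22/9)*sqrt(78).

The rational part is single-valued and drops out of the difference; each branch term changes only by its own monodromy.
(11/9)*sqrt(1 - λ/(3/11)): winding -1 is odd, the square root flips sign, contributing -2*(11/9)*sqrt(1 - (-21)/(3/11)) = -2*(11/9)*sqrt(78) = -(22/9)*sqrt(78).
Summing the contributions at λ = -21 gives -(22/9)*sqrt(78).


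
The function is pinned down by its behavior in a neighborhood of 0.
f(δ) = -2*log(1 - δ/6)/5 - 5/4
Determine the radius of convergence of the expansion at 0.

Branch term (-2/5)*log(1 - δ/(6)): its argument vanishes at δ = 6, a logarithmic branch point, modulus 6.
The radius of convergence is the smallest modulus among the singular points: 6.

The radius of convergence is 6.


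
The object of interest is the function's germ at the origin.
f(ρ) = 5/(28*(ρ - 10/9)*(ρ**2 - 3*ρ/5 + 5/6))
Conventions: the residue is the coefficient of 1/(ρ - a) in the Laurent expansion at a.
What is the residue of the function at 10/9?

The residue is 405/3178.

At the order-1 pole 10/9 set g(ρ) = (ρ - (10/9))*f(ρ) = 5/(28*(ρ**2 - 3*ρ/5 + 5/6)).
Simple pole: residue = g(a) at a = 10/9, which is 405/3178.


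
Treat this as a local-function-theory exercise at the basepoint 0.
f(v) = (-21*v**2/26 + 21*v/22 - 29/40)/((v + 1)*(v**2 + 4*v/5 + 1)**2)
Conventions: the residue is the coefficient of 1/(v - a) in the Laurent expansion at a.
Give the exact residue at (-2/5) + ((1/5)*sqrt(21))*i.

The residue is (71135/82368) + ((7145/112112)*sqrt(21))*i.

The factor v**2 + 4*v/5 + 1 splits as (v - a)(v - a') with a = (-2/5) + ((1/5)*sqrt(21))*i, a' = (-2/5) - ((1/5)*sqrt(21))*i. At the order-2 pole a set g(v) = (v - a)^2*f(v) = [(-21*v**2/26 + 21*v/22 - 29/40)/(v + 1)] / (v - a')^2.
Order-2 pole: residue = g'(a); g'((-2/5) + ((1/5)*sqrt(21))*i) = (71135/82368) + ((7145/112112)*sqrt(21))*i, so the residue is (71135/82368) + ((7145/112112)*sqrt(21))*i.


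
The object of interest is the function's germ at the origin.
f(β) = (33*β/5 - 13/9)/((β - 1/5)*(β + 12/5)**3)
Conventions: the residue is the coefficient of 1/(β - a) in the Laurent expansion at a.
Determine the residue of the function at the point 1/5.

At the order-1 pole 1/5 set g(β) = (β - (1/5))*f(β) = (33*β/5 - 13/9)/(β + 12/5)**3.
Simple pole: residue = g(a) at a = 1/5, which is -140/19773.

The residue is -140/19773.


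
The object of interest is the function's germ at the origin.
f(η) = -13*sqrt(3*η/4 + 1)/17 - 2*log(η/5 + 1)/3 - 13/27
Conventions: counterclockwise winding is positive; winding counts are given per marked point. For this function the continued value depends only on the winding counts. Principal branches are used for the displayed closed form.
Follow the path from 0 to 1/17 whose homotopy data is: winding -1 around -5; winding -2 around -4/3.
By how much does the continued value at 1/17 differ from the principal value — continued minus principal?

The rational part is single-valued and drops out of the difference; each branch term changes only by its own monodromy.
(-13/17)*sqrt(1 - η/(-4/3)): winding -2 is even, the square root returns to the same sheet, contribution 0.
(-2/3)*log(1 - η/(-5)): each positive loop around -5 adds 2*pi*i to the log, so winding -1 contributes (-2/3)*(-1)*2*pi*i = (4/3)*pi*i.
Summing the contributions at η = 1/17 gives (4/3)*pi*i.

Continued minus principal equals (4/3)*pi*i.


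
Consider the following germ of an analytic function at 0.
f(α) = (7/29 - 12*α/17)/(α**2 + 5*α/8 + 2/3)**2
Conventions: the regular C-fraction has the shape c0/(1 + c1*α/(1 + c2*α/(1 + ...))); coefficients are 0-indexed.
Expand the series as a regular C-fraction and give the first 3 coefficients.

Taylor coefficients (expand at 0): a_0 = 63/116, a_1 = -41121/15776, a_2 = 1403757/504832.
c0 = a_0 = 63/116. Peel one level at a time: if S = 1 + c*α/S' with S'(0) = 1, then c is the α-coefficient of S and S' = c*α/(S - 1).
S_1 = c0/f = 1 + (4569/952)*α + (64942257/3625216)*α^2 + ...; c1 = 4569/952.
S_2 = c1*α/(S_1 - 1) = 1 + (-21647419/5799584)*α + ...; c2 = -21647419/5799584.

The regular C-fraction coefficients are [63/116, 4569/952, -21647419/5799584].


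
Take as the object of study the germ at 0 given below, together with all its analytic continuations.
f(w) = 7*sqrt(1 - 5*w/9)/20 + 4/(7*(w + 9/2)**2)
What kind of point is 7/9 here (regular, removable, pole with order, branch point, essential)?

The point is a regular point.

Denominator factors: w + 9/2 = 95/18 at w = 7/9 — none vanishes.
Branch term sqrt(1 - w/(9/5)): argument at 7/9 is 46/81, nonzero, so 7/9 is not its branch point (a point on a principal cut is still regular for the continued germ).
So the germ continues analytically to 7/9.


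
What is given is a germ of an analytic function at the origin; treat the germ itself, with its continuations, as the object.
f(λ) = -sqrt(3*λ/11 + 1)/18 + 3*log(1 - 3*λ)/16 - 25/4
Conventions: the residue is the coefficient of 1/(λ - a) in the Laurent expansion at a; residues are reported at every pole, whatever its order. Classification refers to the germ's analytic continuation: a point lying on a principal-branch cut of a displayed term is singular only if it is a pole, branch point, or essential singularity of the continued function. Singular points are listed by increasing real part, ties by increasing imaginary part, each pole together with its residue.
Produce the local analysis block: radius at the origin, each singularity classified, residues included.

Radius of convergence at 0: 1/3.
At -11/3: an algebraic (square-root) branch point.
At 1/3: a logarithmic branch point.

Branch term (-1/18)*sqrt(1 - λ/(-11/3)): its argument vanishes at λ = -11/3, a square-root branch point, modulus 11/3.
Branch term (3/16)*log(1 - λ/(1/3)): its argument vanishes at λ = 1/3, a logarithmic branch point, modulus 1/3.
The radius of convergence is the smallest modulus among the singular points: 1/3.
List the singular points by increasing real part (a conjugate pair: the negative imaginary part first).


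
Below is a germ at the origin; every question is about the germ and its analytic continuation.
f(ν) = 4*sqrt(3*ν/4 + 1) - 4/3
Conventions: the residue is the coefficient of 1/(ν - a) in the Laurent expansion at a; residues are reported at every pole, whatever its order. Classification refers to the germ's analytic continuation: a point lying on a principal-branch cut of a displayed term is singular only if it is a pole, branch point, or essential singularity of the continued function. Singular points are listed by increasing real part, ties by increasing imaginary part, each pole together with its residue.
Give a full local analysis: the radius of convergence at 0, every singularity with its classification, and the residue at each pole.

Radius of convergence at 0: 4/3.
At -4/3: an algebraic (square-root) branch point.

Branch term (4)*sqrt(1 - ν/(-4/3)): its argument vanishes at ν = -4/3, a square-root branch point, modulus 4/3.
The radius of convergence is the smallest modulus among the singular points: 4/3.


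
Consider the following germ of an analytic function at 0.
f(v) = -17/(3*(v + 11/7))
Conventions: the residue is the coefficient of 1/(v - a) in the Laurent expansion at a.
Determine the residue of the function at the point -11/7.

At the order-1 pole -11/7 set g(v) = (v - (-11/7))*f(v) = -17/3.
Simple pole: residue = g(a) at a = -11/7, which is -17/3.

The residue is -17/3.


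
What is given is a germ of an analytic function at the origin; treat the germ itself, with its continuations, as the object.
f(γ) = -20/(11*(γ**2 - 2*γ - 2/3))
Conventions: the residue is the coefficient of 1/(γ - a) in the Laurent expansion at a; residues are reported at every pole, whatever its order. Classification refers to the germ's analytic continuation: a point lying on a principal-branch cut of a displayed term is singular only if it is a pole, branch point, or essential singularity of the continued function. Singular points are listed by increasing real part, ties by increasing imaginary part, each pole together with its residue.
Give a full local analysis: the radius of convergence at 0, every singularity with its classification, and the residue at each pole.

Denominator factor (γ**2 - 2*γ - 2/3): discriminant 20/3, real irrational roots 1 + (1/3)*sqrt(15) and 1 - (1/3)*sqrt(15); poles of order 1, moduli 1 + (1/3)*sqrt(15) and -1 + (1/3)*sqrt(15).
The radius of convergence is the smallest modulus among the singular points: -1 + (1/3)*sqrt(15).
The factor γ**2 - 2*γ - 2/3 splits as (γ - a)(γ - a') with a = 1 - (1/3)*sqrt(15), a' = 1 + (1/3)*sqrt(15). At the order-1 pole a set g(γ) = (γ - a)*f(γ) = [-20/11] / (γ - a').
Simple pole: residue = g(a) at a = 1 - (1/3)*sqrt(15), which is (2/11)*sqrt(15).
The factor γ**2 - 2*γ - 2/3 splits as (γ - a)(γ - a') with a = 1 + (1/3)*sqrt(15), a' = 1 - (1/3)*sqrt(15). At the order-1 pole a set g(γ) = (γ - a)*f(γ) = [-20/11] / (γ - a').
Simple pole: residue = g(a) at a = 1 + (1/3)*sqrt(15), which is -(2/11)*sqrt(15).
List the singular points by increasing real part (a conjugate pair: the negative imaginary part first).

Radius of convergence at 0: -1 + (1/3)*sqrt(15).
At 1 - (1/3)*sqrt(15): a pole of order 1; residue (2/11)*sqrt(15).
At 1 + (1/3)*sqrt(15): a pole of order 1; residue -(2/11)*sqrt(15).


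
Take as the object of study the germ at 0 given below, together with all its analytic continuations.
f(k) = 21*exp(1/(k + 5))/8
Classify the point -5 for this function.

The point is an essential singularity.

The exponent 1/(k - (-5)) has a pole at -5, so exp(1/(k - (-5))) takes every nonzero value near it: an essential singularity (not a pole of any order).


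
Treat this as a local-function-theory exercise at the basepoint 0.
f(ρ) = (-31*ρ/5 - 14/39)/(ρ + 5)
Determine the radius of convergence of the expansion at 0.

The radius of convergence is 5.

Denominator factor (ρ + 5): pole of order 1 at -5, modulus 5.
The radius of convergence is the smallest modulus among the singular points: 5.


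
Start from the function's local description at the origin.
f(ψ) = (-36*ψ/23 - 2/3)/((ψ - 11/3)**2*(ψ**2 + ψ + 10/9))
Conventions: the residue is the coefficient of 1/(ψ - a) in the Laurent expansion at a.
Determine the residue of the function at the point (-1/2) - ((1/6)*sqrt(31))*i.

The factor ψ**2 + ψ + 10/9 splits as (ψ - a)(ψ - a') with a = (-1/2) - ((1/6)*sqrt(31))*i, a' = (-1/2) + ((1/6)*sqrt(31))*i. At the order-1 pole a set g(ψ) = (ψ - a)*f(ψ) = [(-36*ψ/23 - 2/3)/(ψ - 11/3)**2] / (ψ - a').
Simple pole: residue = g(a) at a = (-1/2) - ((1/6)*sqrt(31))*i, which is (-23157/618608) + ((73467/19176848)*sqrt(31))*i.

The residue is (-23157/618608) + ((73467/19176848)*sqrt(31))*i.


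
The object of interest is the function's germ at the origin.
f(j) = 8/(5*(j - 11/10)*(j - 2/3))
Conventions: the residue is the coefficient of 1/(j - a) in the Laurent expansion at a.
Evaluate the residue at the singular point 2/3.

The residue is -48/13.

At the order-1 pole 2/3 set g(j) = (j - (2/3))*f(j) = 8/(5*(j - 11/10)).
Simple pole: residue = g(a) at a = 2/3, which is -48/13.


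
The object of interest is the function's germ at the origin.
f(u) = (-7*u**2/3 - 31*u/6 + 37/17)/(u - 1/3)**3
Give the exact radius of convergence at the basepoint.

Denominator factor (u - 1/3)^3: pole of order 3 at 1/3, modulus 1/3.
The radius of convergence is the smallest modulus among the singular points: 1/3.

The radius of convergence is 1/3.


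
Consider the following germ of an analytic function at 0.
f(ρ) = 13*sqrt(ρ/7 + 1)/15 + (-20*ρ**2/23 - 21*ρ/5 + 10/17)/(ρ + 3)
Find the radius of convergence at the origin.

The radius of convergence is 3.

Denominator factor (ρ + 3): pole of order 1 at -3, modulus 3.
Branch term (13/15)*sqrt(1 - ρ/(-7)): its argument vanishes at ρ = -7, a square-root branch point, modulus 7.
The radius of convergence is the smallest modulus among the singular points: 3.


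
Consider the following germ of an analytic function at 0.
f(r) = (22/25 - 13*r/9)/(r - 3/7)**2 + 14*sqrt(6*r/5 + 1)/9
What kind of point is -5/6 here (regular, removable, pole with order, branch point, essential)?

The term (14/9)*sqrt(1 - r/(-5/6)) has argument 1 - -5/6/(-5/6) = 0 at -5/6: a square-root (algebraic, two-sheeted) branch point; the remaining terms are analytic or single-valued there.

The point is an algebraic (square-root) branch point.


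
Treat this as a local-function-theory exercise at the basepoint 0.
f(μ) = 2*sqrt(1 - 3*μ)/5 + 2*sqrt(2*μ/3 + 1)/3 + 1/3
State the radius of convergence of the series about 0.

Branch term (2/5)*sqrt(1 - μ/(1/3)): its argument vanishes at μ = 1/3, a square-root branch point, modulus 1/3.
Branch term (2/3)*sqrt(1 - μ/(-3/2)): its argument vanishes at μ = -3/2, a square-root branch point, modulus 3/2.
The radius of convergence is the smallest modulus among the singular points: 1/3.

The radius of convergence is 1/3.


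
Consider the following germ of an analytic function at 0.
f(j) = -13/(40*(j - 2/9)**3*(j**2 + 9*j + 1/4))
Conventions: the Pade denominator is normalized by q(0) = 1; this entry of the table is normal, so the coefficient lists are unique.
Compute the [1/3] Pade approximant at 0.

Taylor coefficients needed (expand at 0): a_0 = 9477/80, a_1 = -85293/32, a_2 = 3515967/32, a_3 = -245558547/64, a_4 = 35434455615/256.
Write the denominator as Q(j) = 1 + q1*j + q2*j^2 + q3*j^3. Requiring Q*f - P = O(j^5) with deg P <= 1 kills the coefficients of j^2..j^4 in Q*f:
  j^2: a_2 + q1*a_1 + q2*a_0 = 0, i.e. 3515967/32 + (-85293/32)*q1 + (9477/80)*q2 = 0.
  j^3: a_3 + q1*a_2 + q2*a_1 + q3*a_0 = 0, i.e. -245558547/64 + (3515967/32)*q1 + (-85293/32)*q2 + (9477/80)*q3 = 0.
  j^4: a_4 + q1*a_3 + q2*a_2 + q3*a_1 = 0, i.e. 35434455615/256 + (-245558547/64)*q1 + (3515967/32)*q2 + (-85293/32)*q3 = 0.
Solving this linear system: q1 = 5805/242, q2 = -187685/484, q3 = 1369935/968.
The numerator is Q*f truncated at degree 1: P0 = a_0 = 9477/80; P1 = a_1 + q1*a_0 = 85293/484.

The Pade approximant has numerator coefficients [9477/80, 85293/484]; denominator coefficients [1, 5805/242, -187685/484, 1369935/968].


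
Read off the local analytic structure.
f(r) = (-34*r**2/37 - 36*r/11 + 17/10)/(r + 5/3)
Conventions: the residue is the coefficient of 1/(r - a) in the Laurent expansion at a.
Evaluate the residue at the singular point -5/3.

The residue is 168571/36630.

At the order-1 pole -5/3 set g(r) = (r - (-5/3))*f(r) = -34*r**2/37 - 36*r/11 + 17/10.
Simple pole: residue = g(a) at a = -5/3, which is 168571/36630.


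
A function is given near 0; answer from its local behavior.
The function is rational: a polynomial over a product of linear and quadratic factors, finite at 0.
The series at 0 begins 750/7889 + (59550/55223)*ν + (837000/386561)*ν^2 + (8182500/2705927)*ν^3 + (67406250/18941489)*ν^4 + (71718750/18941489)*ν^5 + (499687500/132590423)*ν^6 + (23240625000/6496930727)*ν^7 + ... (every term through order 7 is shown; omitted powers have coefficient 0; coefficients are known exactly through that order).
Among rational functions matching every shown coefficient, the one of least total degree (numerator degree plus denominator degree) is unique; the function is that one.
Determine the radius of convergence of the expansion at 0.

The radius of convergence is 7/5.

No rational of total degree below 4 reproduces all 8 coefficients; solving the [1/3] Pade equations on them gives f(ν) = (-12*ν/5 - 6/23)/(ν - 7/5)**3, whose expansion matches every shown term.
Denominator factor (ν - 7/5)^3: pole of order 3 at 7/5, modulus 7/5.
The radius of convergence is the smallest modulus among the singular points: 7/5.


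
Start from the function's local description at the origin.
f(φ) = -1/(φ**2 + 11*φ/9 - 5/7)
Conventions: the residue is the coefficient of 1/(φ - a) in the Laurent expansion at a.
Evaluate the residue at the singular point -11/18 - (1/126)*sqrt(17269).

The residue is (9/2467)*sqrt(17269).

The factor φ**2 + 11*φ/9 - 5/7 splits as (φ - a)(φ - a') with a = -11/18 - (1/126)*sqrt(17269), a' = -11/18 + (1/126)*sqrt(17269). At the order-1 pole a set g(φ) = (φ - a)*f(φ) = [-1] / (φ - a').
Simple pole: residue = g(a) at a = -11/18 - (1/126)*sqrt(17269), which is (9/2467)*sqrt(17269).


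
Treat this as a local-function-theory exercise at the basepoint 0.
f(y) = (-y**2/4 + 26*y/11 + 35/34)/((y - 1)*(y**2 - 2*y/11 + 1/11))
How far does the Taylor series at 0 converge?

The radius of convergence is (1/11)*sqrt(11).

Denominator factor (y**2 - 2*y/11 + 1/11): discriminant -40/121, complex-conjugate roots (1/11) + ((1/11)*sqrt(10))*i and (1/11) - ((1/11)*sqrt(10))*i; poles of order 1, moduli (1/11)*sqrt(11) and (1/11)*sqrt(11).
Denominator factor (y - 1): pole of order 1 at 1, modulus 1.
The radius of convergence is the smallest modulus among the singular points: (1/11)*sqrt(11).


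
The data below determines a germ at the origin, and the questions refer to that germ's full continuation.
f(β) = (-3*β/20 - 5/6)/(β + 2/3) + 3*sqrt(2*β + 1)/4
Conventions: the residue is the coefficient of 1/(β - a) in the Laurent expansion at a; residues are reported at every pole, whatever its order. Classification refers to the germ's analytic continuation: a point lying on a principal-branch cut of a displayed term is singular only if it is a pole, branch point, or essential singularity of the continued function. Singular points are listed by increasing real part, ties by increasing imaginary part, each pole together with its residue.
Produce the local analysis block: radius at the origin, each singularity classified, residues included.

Denominator factor (β + 2/3): pole of order 1 at -2/3, modulus 2/3.
Branch term (3/4)*sqrt(1 - β/(-1/2)): its argument vanishes at β = -1/2, a square-root branch point, modulus 1/2.
The radius of convergence is the smallest modulus among the singular points: 1/2.
The branch term is analytic at -2/3 and contributes nothing to the residue; only the rational part matters.
At the order-1 pole -2/3 set g(β) = (β - (-2/3))*(rational part) = -3*β/20 - 5/6.
Simple pole: residue = g(a) at a = -2/3, which is -11/15.
List the singular points by increasing real part (a conjugate pair: the negative imaginary part first).

Radius of convergence at 0: 1/2.
At -2/3: a pole of order 1; residue -11/15.
At -1/2: an algebraic (square-root) branch point.


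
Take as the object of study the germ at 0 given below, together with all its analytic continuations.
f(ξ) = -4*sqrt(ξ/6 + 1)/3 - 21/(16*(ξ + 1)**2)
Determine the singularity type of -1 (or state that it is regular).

The denominator factor ξ + 1 vanishes at -1 and appears to the power 2; the numerator there equals -21/16, nonzero, and no other factor vanishes.
The branch terms are analytic at this point.
Hence a pole whose order is the multiplicity, 2.

The point is a pole of order 2.


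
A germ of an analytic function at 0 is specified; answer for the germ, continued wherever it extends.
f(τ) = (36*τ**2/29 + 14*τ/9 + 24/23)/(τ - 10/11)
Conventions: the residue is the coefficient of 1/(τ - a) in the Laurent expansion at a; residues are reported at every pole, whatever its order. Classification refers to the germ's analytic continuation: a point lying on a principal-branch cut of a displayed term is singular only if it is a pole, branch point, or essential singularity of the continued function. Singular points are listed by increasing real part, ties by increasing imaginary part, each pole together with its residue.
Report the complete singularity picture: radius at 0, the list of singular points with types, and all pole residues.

Denominator factor (τ - 10/11): pole of order 1 at 10/11, modulus 10/11.
The radius of convergence is the smallest modulus among the singular points: 10/11.
At the order-1 pole 10/11 set g(τ) = (τ - (10/11))*f(τ) = 36*τ**2/29 + 14*τ/9 + 24/23.
Simple pole: residue = g(a) at a = 10/11, which is 2530324/726363.

Radius of convergence at 0: 10/11.
At 10/11: a pole of order 1; residue 2530324/726363.


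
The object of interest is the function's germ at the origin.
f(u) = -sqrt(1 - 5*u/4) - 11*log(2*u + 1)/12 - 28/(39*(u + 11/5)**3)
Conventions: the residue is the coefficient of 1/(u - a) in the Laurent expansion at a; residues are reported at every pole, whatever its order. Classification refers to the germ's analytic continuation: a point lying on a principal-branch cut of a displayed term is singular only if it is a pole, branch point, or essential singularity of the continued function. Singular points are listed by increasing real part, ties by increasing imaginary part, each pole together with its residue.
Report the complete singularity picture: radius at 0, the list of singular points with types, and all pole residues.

Radius of convergence at 0: 1/2.
At -11/5: a pole of order 3; residue 0.
At -1/2: a logarithmic branch point.
At 4/5: an algebraic (square-root) branch point.

Denominator factor (u + 11/5)^3: pole of order 3 at -11/5, modulus 11/5.
Branch term (-1)*sqrt(1 - u/(4/5)): its argument vanishes at u = 4/5, a square-root branch point, modulus 4/5.
Branch term (-11/12)*log(1 - u/(-1/2)): its argument vanishes at u = -1/2, a logarithmic branch point, modulus 1/2.
The radius of convergence is the smallest modulus among the singular points: 1/2.
The branch terms are analytic at -11/5 and contribute nothing to the residue; only the rational part matters.
At the order-3 pole -11/5 set g(u) = (u - (-11/5))^3*(rational part) = -28/39.
Order-3 pole: residue = g''(a)/2; g''(-11/5) = 0, so the residue is 0.
List the singular points by increasing real part (a conjugate pair: the negative imaginary part first).


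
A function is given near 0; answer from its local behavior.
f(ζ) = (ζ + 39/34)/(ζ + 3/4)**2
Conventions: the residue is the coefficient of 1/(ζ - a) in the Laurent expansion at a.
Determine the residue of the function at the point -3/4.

At the order-2 pole -3/4 set g(ζ) = (ζ - (-3/4))^2*f(ζ) = ζ + 39/34.
Order-2 pole: residue = g'(a); g'(-3/4) = 1, so the residue is 1.

The residue is 1.


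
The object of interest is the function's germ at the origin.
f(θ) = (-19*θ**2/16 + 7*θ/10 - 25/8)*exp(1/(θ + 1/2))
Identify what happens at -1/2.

The point is an essential singularity.

The exponent 1/(θ - (-1/2)) has a pole at -1/2, so exp(1/(θ - (-1/2))) takes every nonzero value near it: an essential singularity (not a pole of any order).


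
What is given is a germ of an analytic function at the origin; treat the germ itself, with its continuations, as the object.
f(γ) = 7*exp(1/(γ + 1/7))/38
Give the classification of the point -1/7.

The point is an essential singularity.

The exponent 1/(γ - (-1/7)) has a pole at -1/7, so exp(1/(γ - (-1/7))) takes every nonzero value near it: an essential singularity (not a pole of any order).


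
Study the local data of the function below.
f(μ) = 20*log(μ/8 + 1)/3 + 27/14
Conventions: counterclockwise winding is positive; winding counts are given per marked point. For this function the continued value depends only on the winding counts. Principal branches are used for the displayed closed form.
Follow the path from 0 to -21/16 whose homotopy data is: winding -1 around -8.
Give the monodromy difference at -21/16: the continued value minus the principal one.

Continued minus principal equals -(40/3)*pi*i.

The rational part is single-valued and drops out of the difference; each branch term changes only by its own monodromy.
(20/3)*log(1 - μ/(-8)): each positive loop around -8 adds 2*pi*i to the log, so winding -1 contributes (20/3)*(-1)*2*pi*i = -(40/3)*pi*i.
Summing the contributions at μ = -21/16 gives -(40/3)*pi*i.


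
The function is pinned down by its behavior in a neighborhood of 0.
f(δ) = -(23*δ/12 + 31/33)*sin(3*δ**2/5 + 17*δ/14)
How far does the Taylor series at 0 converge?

The factor -sin(3*δ**2/5 + 17*δ/14) is entire and contributes no finite singular point.
The polynomial part has no poles.
No finite singular points: the Taylor series at 0 converges everywhere.

The radius of convergence is infinite.


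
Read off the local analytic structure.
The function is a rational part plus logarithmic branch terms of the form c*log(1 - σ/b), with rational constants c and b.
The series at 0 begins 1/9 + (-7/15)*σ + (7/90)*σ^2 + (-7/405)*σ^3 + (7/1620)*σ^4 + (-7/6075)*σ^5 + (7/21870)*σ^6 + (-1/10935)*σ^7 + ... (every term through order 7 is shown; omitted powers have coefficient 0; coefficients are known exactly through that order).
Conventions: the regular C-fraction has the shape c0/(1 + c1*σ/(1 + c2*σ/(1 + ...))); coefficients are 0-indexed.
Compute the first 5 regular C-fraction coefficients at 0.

Taylor coefficients (read off): a_0 = 1/9, a_1 = -7/15, a_2 = 7/90, a_3 = -7/405, a_4 = 7/1620.
c0 = a_0 = 1/9. Peel one level at a time: if S = 1 + c*σ/S' with S'(0) = 1, then c is the σ-coefficient of S and S' = c*σ/(S - 1).
S_1 = c0/f = 1 + (21/5)*σ + (847/50)*σ^2 + ...; c1 = 21/5.
S_2 = c1*σ/(S_1 - 1) = 1 + (-121/30)*σ + (-1/108)*σ^2 + ...; c2 = -121/30.
S_3 = c2*σ/(S_2 - 1) = 1 + (-5/2178)*σ + (460/1185921)*σ^2 + ...; c3 = -5/2178.
S_4 = c3*σ/(S_3 - 1) = 1 + (184/1089)*σ + ...; c4 = 184/1089.

The regular C-fraction coefficients are [1/9, 21/5, -121/30, -5/2178, 184/1089].


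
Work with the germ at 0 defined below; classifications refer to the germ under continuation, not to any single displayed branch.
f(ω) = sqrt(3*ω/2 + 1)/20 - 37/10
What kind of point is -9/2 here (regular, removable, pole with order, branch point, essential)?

The point is a regular point.

There is no denominator, hence no pole anywhere.
Branch term sqrt(1 - ω/(-2/3)): argument at -9/2 is -23/4, nonzero, so -9/2 is not its branch point (a point on a principal cut is still regular for the continued germ).
So the germ continues analytically to -9/2.


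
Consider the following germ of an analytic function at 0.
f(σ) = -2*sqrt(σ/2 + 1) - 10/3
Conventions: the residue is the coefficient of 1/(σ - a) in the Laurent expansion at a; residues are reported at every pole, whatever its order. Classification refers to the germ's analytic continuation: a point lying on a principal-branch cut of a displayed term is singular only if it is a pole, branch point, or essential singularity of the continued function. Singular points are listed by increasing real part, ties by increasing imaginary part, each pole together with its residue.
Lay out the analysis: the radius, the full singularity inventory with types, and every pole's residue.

Branch term (-2)*sqrt(1 - σ/(-2)): its argument vanishes at σ = -2, a square-root branch point, modulus 2.
The radius of convergence is the smallest modulus among the singular points: 2.

Radius of convergence at 0: 2.
At -2: an algebraic (square-root) branch point.


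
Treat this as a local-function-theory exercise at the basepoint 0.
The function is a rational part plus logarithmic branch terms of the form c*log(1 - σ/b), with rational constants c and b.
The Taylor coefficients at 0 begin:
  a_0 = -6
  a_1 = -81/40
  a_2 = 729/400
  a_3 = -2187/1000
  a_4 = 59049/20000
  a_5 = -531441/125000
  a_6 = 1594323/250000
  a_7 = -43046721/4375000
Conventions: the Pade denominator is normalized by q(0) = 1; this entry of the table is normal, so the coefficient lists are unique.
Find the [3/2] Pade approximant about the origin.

Taylor coefficients needed (read off): a_0 = -6, a_1 = -81/40, a_2 = 729/400, a_3 = -2187/1000, a_4 = 59049/20000, a_5 = -531441/125000.
Write the denominator as Q(σ) = 1 + q1*σ + q2*σ^2. Requiring Q*f - P = O(σ^6) with deg P <= 3 kills the coefficients of σ^4..σ^5 in Q*f:
  σ^4: a_4 + q1*a_3 + q2*a_2 = 0, i.e. 59049/20000 + (-2187/1000)*q1 + (729/400)*q2 = 0.
  σ^5: a_5 + q1*a_4 + q2*a_3 = 0, i.e. -531441/125000 + (59049/20000)*q1 + (-2187/1000)*q2 = 0.
Solving this linear system: q1 = 54/25, q2 = 243/250.
The numerator is Q*f truncated at degree 3: P0 = a_0 = -6; P1 = a_1 + q1*a_0 = -2997/200; P2 = a_2 + q1*a_1 + q2*a_0 = -16767/2000; P3 = a_3 + q1*a_2 + q2*a_1 = -2187/10000.

The Pade approximant has numerator coefficients [-6, -2997/200, -16767/2000, -2187/10000]; denominator coefficients [1, 54/25, 243/250].


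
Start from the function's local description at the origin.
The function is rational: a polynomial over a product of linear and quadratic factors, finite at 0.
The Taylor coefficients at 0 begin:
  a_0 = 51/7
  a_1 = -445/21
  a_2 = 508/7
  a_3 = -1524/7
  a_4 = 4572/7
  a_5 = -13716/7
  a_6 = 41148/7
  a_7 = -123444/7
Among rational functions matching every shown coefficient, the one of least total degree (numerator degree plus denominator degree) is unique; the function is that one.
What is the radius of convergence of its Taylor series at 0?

The radius of convergence is 1/3.

No rational of total degree below 3 reproduces all 8 coefficients; solving the [2/1] Pade equations on them gives f(v) = (3*v**2 + 2*v/9 + 17/7)/(v + 1/3), whose expansion matches every shown term.
Denominator factor (v + 1/3): pole of order 1 at -1/3, modulus 1/3.
The radius of convergence is the smallest modulus among the singular points: 1/3.


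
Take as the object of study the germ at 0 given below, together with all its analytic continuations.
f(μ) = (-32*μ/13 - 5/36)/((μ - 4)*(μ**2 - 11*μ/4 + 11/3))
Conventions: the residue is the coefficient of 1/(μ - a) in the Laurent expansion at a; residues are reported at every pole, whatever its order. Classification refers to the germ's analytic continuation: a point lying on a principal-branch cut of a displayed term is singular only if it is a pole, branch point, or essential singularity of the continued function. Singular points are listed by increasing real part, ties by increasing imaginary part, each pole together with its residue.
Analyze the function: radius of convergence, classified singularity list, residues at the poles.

Radius of convergence at 0: (1/3)*sqrt(33).
At (11/8) - ((1/24)*sqrt(1023))*i: a pole of order 1; residue (4673/8112) + ((6087/922064)*sqrt(1023))*i.
At (11/8) + ((1/24)*sqrt(1023))*i: a pole of order 1; residue (4673/8112) - ((6087/922064)*sqrt(1023))*i.
At 4: a pole of order 1; residue -4673/4056.

Denominator factor (μ**2 - 11*μ/4 + 11/3): discriminant -341/48, complex-conjugate roots (11/8) + ((1/24)*sqrt(1023))*i and (11/8) - ((1/24)*sqrt(1023))*i; poles of order 1, moduli (1/3)*sqrt(33) and (1/3)*sqrt(33).
Denominator factor (μ - 4): pole of order 1 at 4, modulus 4.
The radius of convergence is the smallest modulus among the singular points: (1/3)*sqrt(33).
The factor μ**2 - 11*μ/4 + 11/3 splits as (μ - a)(μ - a') with a = (11/8) - ((1/24)*sqrt(1023))*i, a' = (11/8) + ((1/24)*sqrt(1023))*i. At the order-1 pole a set g(μ) = (μ - a)*f(μ) = [(-32*μ/13 - 5/36)/(μ - 4)] / (μ - a').
Simple pole: residue = g(a) at a = (11/8) - ((1/24)*sqrt(1023))*i, which is (4673/8112) + ((6087/922064)*sqrt(1023))*i.
The factor μ**2 - 11*μ/4 + 11/3 splits as (μ - a)(μ - a') with a = (11/8) + ((1/24)*sqrt(1023))*i, a' = (11/8) - ((1/24)*sqrt(1023))*i. At the order-1 pole a set g(μ) = (μ - a)*f(μ) = [(-32*μ/13 - 5/36)/(μ - 4)] / (μ - a').
Simple pole: residue = g(a) at a = (11/8) + ((1/24)*sqrt(1023))*i, which is (4673/8112) - ((6087/922064)*sqrt(1023))*i.
At the order-1 pole 4 set g(μ) = (μ - (4))*f(μ) = (-32*μ/13 - 5/36)/(μ**2 - 11*μ/4 + 11/3).
Simple pole: residue = g(a) at a = 4, which is -4673/4056.
List the singular points by increasing real part (a conjugate pair: the negative imaginary part first).


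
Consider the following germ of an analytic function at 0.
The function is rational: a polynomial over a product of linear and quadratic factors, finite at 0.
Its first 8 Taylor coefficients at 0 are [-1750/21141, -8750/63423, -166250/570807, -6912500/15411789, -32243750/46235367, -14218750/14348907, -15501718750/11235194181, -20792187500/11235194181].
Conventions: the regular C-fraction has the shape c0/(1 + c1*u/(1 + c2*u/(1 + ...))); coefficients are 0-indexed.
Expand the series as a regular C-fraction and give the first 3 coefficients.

The regular C-fraction coefficients are [-1750/21141, -5/3, -4/9].

Taylor coefficients (read off): a_0 = -1750/21141, a_1 = -8750/63423, a_2 = -166250/570807.
c0 = a_0 = -1750/21141. Peel one level at a time: if S = 1 + c*u/S' with S'(0) = 1, then c is the u-coefficient of S and S' = c*u/(S - 1).
S_1 = c0/f = 1 + (-5/3)*u + (-20/27)*u^2 + ...; c1 = -5/3.
S_2 = c1*u/(S_1 - 1) = 1 + (-4/9)*u + ...; c2 = -4/9.


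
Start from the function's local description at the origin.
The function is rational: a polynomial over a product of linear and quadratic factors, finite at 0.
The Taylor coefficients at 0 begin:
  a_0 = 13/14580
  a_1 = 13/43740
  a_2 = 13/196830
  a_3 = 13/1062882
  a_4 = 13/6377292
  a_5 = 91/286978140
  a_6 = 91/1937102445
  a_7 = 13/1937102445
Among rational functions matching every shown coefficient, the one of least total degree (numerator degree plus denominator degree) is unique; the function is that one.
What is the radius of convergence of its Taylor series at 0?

The radius of convergence is 9.

No rational of total degree below 3 reproduces all 8 coefficients; solving the [0/3] Pade equations on them gives f(σ) = -13/(20*(σ - 9)**3), whose expansion matches every shown term.
Denominator factor (σ - 9)^3: pole of order 3 at 9, modulus 9.
The radius of convergence is the smallest modulus among the singular points: 9.


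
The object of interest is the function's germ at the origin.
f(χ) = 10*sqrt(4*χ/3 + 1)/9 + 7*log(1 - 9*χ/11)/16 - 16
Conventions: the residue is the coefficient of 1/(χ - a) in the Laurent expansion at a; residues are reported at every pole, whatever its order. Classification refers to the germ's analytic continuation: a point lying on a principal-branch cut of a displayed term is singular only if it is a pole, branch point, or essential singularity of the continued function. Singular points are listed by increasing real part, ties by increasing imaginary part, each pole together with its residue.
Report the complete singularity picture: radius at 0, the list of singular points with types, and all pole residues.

Radius of convergence at 0: 3/4.
At -3/4: an algebraic (square-root) branch point.
At 11/9: a logarithmic branch point.

Branch term (7/16)*log(1 - χ/(11/9)): its argument vanishes at χ = 11/9, a logarithmic branch point, modulus 11/9.
Branch term (10/9)*sqrt(1 - χ/(-3/4)): its argument vanishes at χ = -3/4, a square-root branch point, modulus 3/4.
The radius of convergence is the smallest modulus among the singular points: 3/4.
List the singular points by increasing real part (a conjugate pair: the negative imaginary part first).


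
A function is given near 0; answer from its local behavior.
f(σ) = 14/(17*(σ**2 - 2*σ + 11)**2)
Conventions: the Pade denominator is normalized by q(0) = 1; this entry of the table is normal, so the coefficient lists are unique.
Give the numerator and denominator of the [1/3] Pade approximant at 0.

Taylor coefficients needed (expand at 0): a_0 = 14/2057, a_1 = 56/22627, a_2 = -140/248897, a_3 = -1400/2737867, a_4 = -70/1771561.
Write the denominator as Q(σ) = 1 + q1*σ + q2*σ^2 + q3*σ^3. Requiring Q*f - P = O(σ^5) with deg P <= 1 kills the coefficients of σ^2..σ^4 in Q*f:
  σ^2: a_2 + q1*a_1 + q2*a_0 = 0, i.e. -140/248897 + (56/22627)*q1 + (14/2057)*q2 = 0.
  σ^3: a_3 + q1*a_2 + q2*a_1 + q3*a_0 = 0, i.e. -1400/2737867 + (-140/248897)*q1 + (56/22627)*q2 + (14/2057)*q3 = 0.
  σ^4: a_4 + q1*a_3 + q2*a_2 + q3*a_1 = 0, i.e. -70/1771561 + (-1400/2737867)*q1 + (-140/248897)*q2 + (56/22627)*q3 = 0.
Solving this linear system: q1 = -5/44, q2 = 15/121, q3 = 5/242.
The numerator is Q*f truncated at degree 1: P0 = a_0 = 14/2057; P1 = a_1 + q1*a_0 = 7/4114.

The Pade approximant has numerator coefficients [14/2057, 7/4114]; denominator coefficients [1, -5/44, 15/121, 5/242].


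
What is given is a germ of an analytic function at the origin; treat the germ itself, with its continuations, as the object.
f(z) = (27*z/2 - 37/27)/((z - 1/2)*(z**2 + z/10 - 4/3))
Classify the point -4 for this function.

The point is a regular point.

Denominator factors: z**2 + z/10 - 4/3 = 214/15 at z = -4; z - 1/2 = -9/2 at z = -4 — none vanishes.
So the germ continues analytically to -4.


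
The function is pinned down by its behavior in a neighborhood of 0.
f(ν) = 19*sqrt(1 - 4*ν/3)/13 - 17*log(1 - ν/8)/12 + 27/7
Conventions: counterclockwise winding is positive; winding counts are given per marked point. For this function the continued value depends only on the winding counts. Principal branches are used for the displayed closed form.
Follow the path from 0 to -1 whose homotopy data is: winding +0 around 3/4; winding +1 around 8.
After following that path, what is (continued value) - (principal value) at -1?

The rational part is single-valued and drops out of the difference; each branch term changes only by its own monodromy.
(19/13)*sqrt(1 - ν/(3/4)): winding +0 is even, the square root returns to the same sheet, contribution 0.
(-17/12)*log(1 - ν/(8)): each positive loop around 8 adds 2*pi*i to the log, so winding +1 contributes (-17/12)*(1)*2*pi*i = -(17/6)*pi*i.
Summing the contributions at ν = -1 gives -(17/6)*pi*i.

Continued minus principal equals -(17/6)*pi*i.


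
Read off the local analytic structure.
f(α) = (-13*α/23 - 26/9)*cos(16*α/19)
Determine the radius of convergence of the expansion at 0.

The factor cos(16*α/19) is entire and contributes no finite singular point.
The polynomial part has no poles.
No finite singular points: the Taylor series at 0 converges everywhere.

The radius of convergence is infinite.


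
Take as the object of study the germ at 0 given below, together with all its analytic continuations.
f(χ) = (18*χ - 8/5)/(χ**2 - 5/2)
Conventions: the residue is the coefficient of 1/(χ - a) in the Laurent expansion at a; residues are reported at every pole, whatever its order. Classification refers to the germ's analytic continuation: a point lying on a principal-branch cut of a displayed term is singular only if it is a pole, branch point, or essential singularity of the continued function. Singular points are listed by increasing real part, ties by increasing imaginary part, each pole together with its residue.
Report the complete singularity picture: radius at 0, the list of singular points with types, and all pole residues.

Radius of convergence at 0: (1/2)*sqrt(10).
At -(1/2)*sqrt(10): a pole of order 1; residue 9 + (4/25)*sqrt(10).
At (1/2)*sqrt(10): a pole of order 1; residue 9 - (4/25)*sqrt(10).

Denominator factor (χ**2 - 5/2): discriminant 10, real irrational roots (1/2)*sqrt(10) and -(1/2)*sqrt(10); poles of order 1, moduli (1/2)*sqrt(10) and (1/2)*sqrt(10).
The radius of convergence is the smallest modulus among the singular points: (1/2)*sqrt(10).
The factor χ**2 - 5/2 splits as (χ - a)(χ - a') with a = -(1/2)*sqrt(10), a' = (1/2)*sqrt(10). At the order-1 pole a set g(χ) = (χ - a)*f(χ) = [18*χ - 8/5] / (χ - a').
Simple pole: residue = g(a) at a = -(1/2)*sqrt(10), which is 9 + (4/25)*sqrt(10).
The factor χ**2 - 5/2 splits as (χ - a)(χ - a') with a = (1/2)*sqrt(10), a' = -(1/2)*sqrt(10). At the order-1 pole a set g(χ) = (χ - a)*f(χ) = [18*χ - 8/5] / (χ - a').
Simple pole: residue = g(a) at a = (1/2)*sqrt(10), which is 9 - (4/25)*sqrt(10).
List the singular points by increasing real part (a conjugate pair: the negative imaginary part first).
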